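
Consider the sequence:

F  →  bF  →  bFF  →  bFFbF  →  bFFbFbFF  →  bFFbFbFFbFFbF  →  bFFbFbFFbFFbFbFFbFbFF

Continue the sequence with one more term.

bFFbFbFFbFFbFbFFbFbFFbFFbFbFFbFFbF

From term 3 onward, concatenate the last term with the second-to-last: bF·F = bFF, bFF·bF = bFFbF, …
So term 8 is bFFbFbFFbFFbFbFFbFbFF·bFFbFbFFbFFbF.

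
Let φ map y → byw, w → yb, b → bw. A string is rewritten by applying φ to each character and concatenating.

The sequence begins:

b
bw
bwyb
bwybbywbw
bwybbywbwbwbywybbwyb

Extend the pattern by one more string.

Applying the rule to each of the 20 symbols of bwybbywbwbwbywybbwyb gives the pieces bw yb byw bw bw byw yb bw yb bw yb bw byw yb byw bw bw yb byw bw, which concatenate to the answer.

bwybbywbwbwbywybbwybbwybbwbywybbywbwbwybbywbw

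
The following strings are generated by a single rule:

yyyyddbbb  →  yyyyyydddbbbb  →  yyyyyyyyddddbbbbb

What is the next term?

Term n consists of 2n y's, followed by n d's, followed by n+1 b's, where the shown terms are n = 2, 3, 4.
For the next term, n = 5, so the run lengths are 10, 5, 6.

yyyyyyyyyydddddbbbbbb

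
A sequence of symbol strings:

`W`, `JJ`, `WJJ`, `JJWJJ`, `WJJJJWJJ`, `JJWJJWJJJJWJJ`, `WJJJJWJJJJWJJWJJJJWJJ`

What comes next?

Each term (from the third on) is the two preceding terms concatenated in order: term 3 = W·JJ = WJJ.
The next term joins JJWJJWJJJJWJJ and WJJJJWJJJJWJJWJJJJWJJ.

JJWJJWJJJJWJJWJJJJWJJJJWJJWJJJJWJJ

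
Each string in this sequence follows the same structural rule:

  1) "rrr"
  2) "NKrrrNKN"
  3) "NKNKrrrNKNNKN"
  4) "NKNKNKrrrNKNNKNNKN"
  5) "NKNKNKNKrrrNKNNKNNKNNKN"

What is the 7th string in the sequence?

NKNKNKNKNKNKrrrNKNNKNNKNNKNNKNNKN

s(k+1) = NK·s(k)·NKN, so each term gains NK as a prefix and NKN as a suffix.
From NKNKNKNKrrrNKNNKNNKNNKN, 2 further steps: NKNKNKNKrrrNKNNKNNKNNKN → NKNKNKNKNKrrrNKNNKNNKNNKNNKN → (answer).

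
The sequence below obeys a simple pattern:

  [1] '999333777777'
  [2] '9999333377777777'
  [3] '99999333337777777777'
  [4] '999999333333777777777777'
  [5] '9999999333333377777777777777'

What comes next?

Each string has the form 9^{n} 3^{n} 7^{2n}, where the shown terms are n = 3, 4, 5, 6, 7.
For the next term, n = 8, so the run lengths are 8, 8, 16.

99999999333333337777777777777777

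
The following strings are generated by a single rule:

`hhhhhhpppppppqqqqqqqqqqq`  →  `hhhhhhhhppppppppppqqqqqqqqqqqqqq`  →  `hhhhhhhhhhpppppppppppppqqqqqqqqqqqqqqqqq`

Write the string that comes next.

hhhhhhhhhhhhppppppppppppppppqqqqqqqqqqqqqqqqqqqq

The n-th term is 2n h's then 3n-2 p's then 3n+2 q's, where the shown terms are n = 3, 4, 5.
At n = 6 the blocks have lengths 12, 16, 20.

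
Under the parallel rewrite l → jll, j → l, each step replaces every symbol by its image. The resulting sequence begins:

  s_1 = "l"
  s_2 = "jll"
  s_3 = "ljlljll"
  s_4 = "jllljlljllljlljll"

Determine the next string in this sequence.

φ(jllljlljllljlljll) expands symbol-by-symbol to l jll jll jll l jll jll l jll jll jll l jll jll l jll jll; joining the 17 pieces gives the next term.

ljlljlljllljlljllljlljlljllljlljllljlljll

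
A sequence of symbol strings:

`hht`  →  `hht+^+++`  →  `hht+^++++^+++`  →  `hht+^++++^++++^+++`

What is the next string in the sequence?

The strings grow by a fixed suffix +^+++ each time.
Applying this once more to hht+^++++^++++^+++:

hht+^++++^++++^++++^+++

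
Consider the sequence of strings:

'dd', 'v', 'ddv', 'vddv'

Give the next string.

Each term (from the third on) is the two preceding terms concatenated in order: term 3 = dd·v = ddv.
Continuing: ddv · vddv gives term 5.

ddvvddv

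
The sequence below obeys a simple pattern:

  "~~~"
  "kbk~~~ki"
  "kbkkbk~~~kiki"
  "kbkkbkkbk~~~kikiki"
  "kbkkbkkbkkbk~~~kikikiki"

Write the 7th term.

kbkkbkkbkkbkkbkkbk~~~kikikikikiki

Every step adds kbk to the front and ki to the end of the previous string.
From kbkkbkkbkkbk~~~kikikiki, 2 further steps: kbkkbkkbkkbk~~~kikikiki → kbkkbkkbkkbkkbk~~~kikikikiki → (answer).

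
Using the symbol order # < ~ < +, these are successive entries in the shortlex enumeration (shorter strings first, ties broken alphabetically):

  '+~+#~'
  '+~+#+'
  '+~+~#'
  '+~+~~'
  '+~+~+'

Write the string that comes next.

Find the rightmost character of +~+~+ below +, bump it to the next letter, and reset everything to its right to #.

+~++#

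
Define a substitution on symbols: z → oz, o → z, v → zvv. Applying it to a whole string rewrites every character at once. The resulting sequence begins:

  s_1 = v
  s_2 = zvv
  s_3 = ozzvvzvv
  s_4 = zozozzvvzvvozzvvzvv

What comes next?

Replace each of the 19 characters of zozozzvvzvvozzvvzvv in place — oz z oz z oz oz zvv zvv oz zvv zvv z oz oz zvv zvv oz zvv zvv — and concatenate.

ozzozzozozzvvzvvozzvvzvvzozozzvvzvvozzvvzvv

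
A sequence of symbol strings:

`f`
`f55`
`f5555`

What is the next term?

Every step adds 55 to the end: s(k+1) = s(k)·55.
So the next term is f5555·55.

f555555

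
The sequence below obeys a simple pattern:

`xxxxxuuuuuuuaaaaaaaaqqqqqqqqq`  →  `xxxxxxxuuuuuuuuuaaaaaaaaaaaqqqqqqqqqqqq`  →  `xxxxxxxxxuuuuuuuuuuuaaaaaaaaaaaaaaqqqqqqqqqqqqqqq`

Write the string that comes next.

xxxxxxxxxxxuuuuuuuuuuuuuaaaaaaaaaaaaaaaaaqqqqqqqqqqqqqqqqqq

The n-th term is 2n+1 x's then 2n+3 u's then 3n+2 a's then 3n+3 q's, where the shown terms are n = 2, 3, 4.
At n = 5 the blocks have lengths 11, 13, 17, 18.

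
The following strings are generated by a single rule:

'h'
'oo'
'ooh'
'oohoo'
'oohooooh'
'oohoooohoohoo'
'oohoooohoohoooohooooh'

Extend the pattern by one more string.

From term 3 onward, concatenate the last term with the second-to-last: oo·h = ooh, ooh·oo = oohoo, …
Continuing: oohoooohoohoooohooooh · oohoooohoohoo gives term 8.

oohoooohoohoooohoooohoohoooohoohoo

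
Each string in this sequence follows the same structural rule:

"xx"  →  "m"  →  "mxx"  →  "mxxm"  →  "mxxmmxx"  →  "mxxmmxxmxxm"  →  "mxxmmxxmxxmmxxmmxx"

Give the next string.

This is a Fibonacci-style word recurrence s(k) = s(k−1)·s(k−2): e.g. m·xx = mxx.
So term 8 is mxxmmxxmxxmmxxmmxx·mxxmmxxmxxm.

mxxmmxxmxxmmxxmmxxmxxmmxxmxxm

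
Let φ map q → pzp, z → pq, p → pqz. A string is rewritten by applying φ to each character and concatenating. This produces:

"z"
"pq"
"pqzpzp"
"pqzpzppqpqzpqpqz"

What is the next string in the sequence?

Replace each of the 16 characters of pqzpzppqpqzpqpqz in place — pqz pzp pq pqz pq pqz pqz pzp pqz pzp pq pqz pzp pqz pzp pq — and concatenate.

pqzpzppqpqzpqpqzpqzpzppqzpzppqpqzpzppqzpzppq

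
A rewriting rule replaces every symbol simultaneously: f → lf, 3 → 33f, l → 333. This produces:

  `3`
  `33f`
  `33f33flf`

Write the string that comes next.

33f33flf33f33flf333lf

Apply φ to 33f33flf symbol by symbol: 3→33f, 3→33f, f→lf, 3→33f, 3→33f, f→lf, l→333, f→lf; joined: 33f 33f lf 33f 33f lf 333 lf.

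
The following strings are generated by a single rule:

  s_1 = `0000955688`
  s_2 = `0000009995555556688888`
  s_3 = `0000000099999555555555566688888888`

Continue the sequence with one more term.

0000000000999999955555555555555666688888888888

Each string has the form 0^{2n+2} 9^{2n-1} 5^{4n-2} 6^{n} 8^{3n-1} (n = 1, 2, …).
For the next term, n = 4, so the run lengths are 10, 7, 14, 4, 11.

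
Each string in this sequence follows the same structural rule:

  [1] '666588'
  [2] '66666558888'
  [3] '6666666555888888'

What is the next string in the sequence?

The n-th term is 2n+1 6's then n 5's then 2n 8's (n = 1, 2, …).
For the next term, n = 4, so the run lengths are 9, 4, 8.

666666666555588888888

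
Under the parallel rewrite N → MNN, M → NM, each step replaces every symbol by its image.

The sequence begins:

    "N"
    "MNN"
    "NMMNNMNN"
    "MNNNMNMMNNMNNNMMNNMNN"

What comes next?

NMMNNMNNMNNNMMNNNMNMMNNMNNNMMNNMNNMNNNMNMMNNMNNNMMNNMNN

φ(MNNNMNMMNNMNNNMMNNMNN) expands symbol-by-symbol to NM MNN MNN MNN NM MNN NM NM MNN MNN NM MNN MNN MNN NM NM MNN MNN NM MNN MNN; joining the 21 pieces gives the next term.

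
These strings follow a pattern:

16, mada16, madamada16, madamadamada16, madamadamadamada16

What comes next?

The strings grow by a fixed prefix mada each time.
One more step from madamadamadamada16 gives the answer.

madamadamadamadamada16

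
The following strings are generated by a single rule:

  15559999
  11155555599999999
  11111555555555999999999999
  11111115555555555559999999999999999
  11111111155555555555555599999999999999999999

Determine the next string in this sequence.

Each string has the form 1^{2n-1} 5^{3n} 9^{4n} (n = 1, 2, …).
For the next term, n = 6, so the run lengths are 11, 18, 24.

11111111111555555555555555555999999999999999999999999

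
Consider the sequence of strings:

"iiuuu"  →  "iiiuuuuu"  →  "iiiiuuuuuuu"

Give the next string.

Each string has the form i^{n+1} u^{2n+1} (n = 1, 2, …).
Setting n = 4 gives 5, 9 characters in each block.

iiiiiuuuuuuuuu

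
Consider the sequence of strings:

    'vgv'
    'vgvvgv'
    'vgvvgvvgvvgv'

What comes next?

Every step duplicates the string.
Doubling vgvvgvvgvvgv:

vgvvgvvgvvgvvgvvgvvgvvgv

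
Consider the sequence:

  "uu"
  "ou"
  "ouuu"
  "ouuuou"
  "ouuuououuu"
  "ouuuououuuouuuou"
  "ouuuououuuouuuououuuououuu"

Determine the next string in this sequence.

ouuuououuuouuuououuuououuuouuuououuuouuuou

This is a Fibonacci-style word recurrence s(k) = s(k−1)·s(k−2): e.g. ou·uu = ouuu.
Continuing: ouuuououuuouuuououuuououuu · ouuuououuuouuuou gives term 8.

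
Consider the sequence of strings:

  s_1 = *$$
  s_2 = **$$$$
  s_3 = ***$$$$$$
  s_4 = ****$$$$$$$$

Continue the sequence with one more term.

*****$$$$$$$$$$

Each string has the form *^{n} $^{2n} (n = 1, 2, …).
For the next term, n = 5, so the run lengths are 5, 10.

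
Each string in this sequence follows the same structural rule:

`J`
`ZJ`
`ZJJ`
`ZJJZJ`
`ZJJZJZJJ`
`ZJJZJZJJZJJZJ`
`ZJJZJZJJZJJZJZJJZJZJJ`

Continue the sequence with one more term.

ZJJZJZJJZJJZJZJJZJZJJZJJZJZJJZJJZJ

This is a Fibonacci-style word recurrence s(k) = s(k−1)·s(k−2): e.g. ZJ·J = ZJJ.
So term 8 is ZJJZJZJJZJJZJZJJZJZJJ·ZJJZJZJJZJJZJ.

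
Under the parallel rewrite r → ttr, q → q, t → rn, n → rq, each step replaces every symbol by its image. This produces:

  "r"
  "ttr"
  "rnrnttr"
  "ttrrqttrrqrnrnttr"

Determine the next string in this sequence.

Replace each of the 17 characters of ttrrqttrrqrnrnttr in place — rn rn ttr ttr q rn rn ttr ttr q ttr rq ttr rq rn rn ttr — and concatenate.

rnrnttrttrqrnrnttrttrqttrrqttrrqrnrnttr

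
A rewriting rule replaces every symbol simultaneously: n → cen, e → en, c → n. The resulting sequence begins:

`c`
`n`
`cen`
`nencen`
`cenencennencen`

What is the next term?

Rewriting the 14 symbols of cenencennencen one by one yields n en cen en cen n en cen cen en cen n en cen; concatenated:

nencenencennencencenencennencen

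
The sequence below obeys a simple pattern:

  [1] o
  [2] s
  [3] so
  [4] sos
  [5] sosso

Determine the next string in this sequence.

Each term (from the third on) is the previous term followed by the one before it: term 3 = s·o = so.
The next term joins sosso and sos.

sossosos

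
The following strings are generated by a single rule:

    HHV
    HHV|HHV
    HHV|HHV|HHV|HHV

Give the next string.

Every step duplicates the string with '|' between the halves.
Doubling HHV|HHV|HHV|HHV with '|' between the halves:

HHV|HHV|HHV|HHV|HHV|HHV|HHV|HHV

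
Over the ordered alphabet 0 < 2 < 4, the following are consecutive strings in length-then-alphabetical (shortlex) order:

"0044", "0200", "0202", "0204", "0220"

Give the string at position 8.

Advancing 3 positions from 0220 through 0220 → 0222 → 0224 reaches term 8.

0240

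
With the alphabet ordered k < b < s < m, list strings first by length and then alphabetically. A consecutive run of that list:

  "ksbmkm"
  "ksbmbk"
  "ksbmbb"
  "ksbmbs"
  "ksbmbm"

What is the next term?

ksbmsk

The successor of ksbmbm increments the rightmost position that isn't already m and resets every position after it to k.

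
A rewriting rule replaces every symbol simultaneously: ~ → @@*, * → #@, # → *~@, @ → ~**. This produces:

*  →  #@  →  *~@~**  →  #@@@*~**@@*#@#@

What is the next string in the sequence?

*~@~**~**~**#@@@*#@#@~**~**#@*~@~***~@~**

Replace each of the 15 characters of #@@@*~**@@*#@#@ in place — *~@ ~** ~** ~** #@ @@* #@ #@ ~** ~** #@ *~@ ~** *~@ ~** — and concatenate.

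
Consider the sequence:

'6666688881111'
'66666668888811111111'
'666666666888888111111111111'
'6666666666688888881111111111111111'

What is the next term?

66666666666668888888811111111111111111111

The n-th term is 2n+3 6's then n+3 8's then 4n 1's (n = 1, 2, …).
Setting n = 5 gives 13, 8, 20 characters in each block.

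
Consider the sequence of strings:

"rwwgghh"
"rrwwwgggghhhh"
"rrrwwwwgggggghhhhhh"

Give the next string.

Each string has the form r^{n} w^{n+1} g^{2n} h^{2n} (n = 1, 2, …).
Setting n = 4 gives 4, 5, 8, 8 characters in each block.

rrrrwwwwwgggggggghhhhhhhh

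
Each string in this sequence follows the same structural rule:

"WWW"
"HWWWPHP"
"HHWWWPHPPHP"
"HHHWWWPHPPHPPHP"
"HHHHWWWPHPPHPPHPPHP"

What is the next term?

HHHHHWWWPHPPHPPHPPHPPHP

Every step adds H to the front and PHP to the end of the previous string.
So the next term is H·HHHHWWWPHPPHPPHPPHP·PHP.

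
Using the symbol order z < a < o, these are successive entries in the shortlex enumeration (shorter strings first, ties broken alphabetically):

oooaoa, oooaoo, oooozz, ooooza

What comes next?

Treat ooooza as a base-3 numeral over the given alphabet and add one, carrying through any trailing o's.

oooozo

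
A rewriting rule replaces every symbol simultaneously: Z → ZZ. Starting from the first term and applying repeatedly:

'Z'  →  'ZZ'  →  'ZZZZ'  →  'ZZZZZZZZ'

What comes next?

ZZZZZZZZZZZZZZZZ

Expanding ZZZZZZZZ: Z→ZZ, Z→ZZ, Z→ZZ, Z→ZZ, Z→ZZ, Z→ZZ, Z→ZZ, Z→ZZ. Concatenated: ZZ ZZ ZZ ZZ ZZ ZZ ZZ ZZ.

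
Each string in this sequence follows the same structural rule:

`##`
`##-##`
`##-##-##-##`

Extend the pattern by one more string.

Each string is two copies of the previous one joined by '-'.
So the next term is two copies of ##-##-##-## with '-' between the halves.

##-##-##-##-##-##-##-##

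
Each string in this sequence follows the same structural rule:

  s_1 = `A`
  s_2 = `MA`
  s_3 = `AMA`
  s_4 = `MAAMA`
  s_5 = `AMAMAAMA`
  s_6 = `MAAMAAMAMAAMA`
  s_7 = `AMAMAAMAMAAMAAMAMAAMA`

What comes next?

MAAMAAMAMAAMAAMAMAAMAMAAMAAMAMAAMA

Each term (from the third on) is the two preceding terms concatenated in order: term 3 = A·MA = AMA.
So term 8 is MAAMAAMAMAAMA·AMAMAAMAMAAMAAMAMAAMA.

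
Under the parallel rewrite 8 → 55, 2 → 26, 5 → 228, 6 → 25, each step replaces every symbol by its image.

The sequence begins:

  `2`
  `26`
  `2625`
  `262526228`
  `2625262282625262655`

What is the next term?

262526228262526265526252622826252625228228

φ(2625262282625262655) expands symbol-by-symbol to 26 25 26 228 26 25 26 26 55 26 25 26 228 26 25 26 25 228 228; joining the 19 pieces gives the next term.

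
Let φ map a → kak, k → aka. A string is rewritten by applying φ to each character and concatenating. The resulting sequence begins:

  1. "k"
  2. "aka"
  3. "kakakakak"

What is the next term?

akakakakakakakakakakakakaka

Rewriting each symbol of kakakakak: k→aka, a→kak, k→aka, a→kak, k→aka, a→kak, k→aka, a→kak, k→aka, which concatenates to aka kak aka kak aka kak aka kak aka.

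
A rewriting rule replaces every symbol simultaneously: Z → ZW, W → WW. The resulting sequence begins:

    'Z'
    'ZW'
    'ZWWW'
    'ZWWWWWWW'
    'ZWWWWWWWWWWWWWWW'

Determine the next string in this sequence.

φ(ZWWWWWWWWWWWWWWW) expands symbol-by-symbol to ZW WW WW WW WW WW WW WW WW WW WW WW WW WW WW WW; joining the 16 pieces gives the next term.

ZWWWWWWWWWWWWWWWWWWWWWWWWWWWWWWW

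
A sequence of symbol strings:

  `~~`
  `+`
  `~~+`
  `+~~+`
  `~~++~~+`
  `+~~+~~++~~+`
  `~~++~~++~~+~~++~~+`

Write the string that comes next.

+~~+~~++~~+~~++~~++~~+~~++~~+

From term 3 onward, concatenate the second-to-last term with the last: ~~·+ = ~~+, +·~~+ = +~~+, …
So term 8 is +~~+~~++~~+·~~++~~++~~+~~++~~+.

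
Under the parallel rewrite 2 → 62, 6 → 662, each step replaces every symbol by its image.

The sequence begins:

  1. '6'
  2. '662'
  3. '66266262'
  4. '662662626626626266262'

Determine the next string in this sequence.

6626626266266262662626626626266266262662626626626266262

φ(662662626626626266262) expands symbol-by-symbol to 662 662 62 662 662 62 662 62 662 662 62 662 662 62 662 62 662 662 62 662 62; joining the 21 pieces gives the next term.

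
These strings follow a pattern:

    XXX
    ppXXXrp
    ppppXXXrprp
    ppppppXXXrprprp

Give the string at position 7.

ppppppppppppXXXrprprprprprp

Every step adds pp to the front and rp to the end of the previous string.
From ppppppXXXrprprp, 3 further steps: ppppppXXXrprprp → ppppppppXXXrprprprp → ppppppppppXXXrprprprprp → (answer).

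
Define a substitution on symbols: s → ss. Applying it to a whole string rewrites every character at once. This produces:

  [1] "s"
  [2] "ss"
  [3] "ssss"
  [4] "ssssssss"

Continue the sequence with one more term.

Rewriting each symbol of ssssssss: s→ss, s→ss, s→ss, s→ss, s→ss, s→ss, s→ss, s→ss, which concatenates to ss ss ss ss ss ss ss ss.

ssssssssssssssss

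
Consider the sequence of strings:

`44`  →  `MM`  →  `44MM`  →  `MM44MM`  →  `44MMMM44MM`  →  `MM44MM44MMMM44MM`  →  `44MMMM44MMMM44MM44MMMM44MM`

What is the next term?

Each term (from the third on) is the two preceding terms concatenated in order: term 3 = 44·MM = 44MM.
The next term joins MM44MM44MMMM44MM and 44MMMM44MMMM44MM44MMMM44MM.

MM44MM44MMMM44MM44MMMM44MMMM44MM44MMMM44MM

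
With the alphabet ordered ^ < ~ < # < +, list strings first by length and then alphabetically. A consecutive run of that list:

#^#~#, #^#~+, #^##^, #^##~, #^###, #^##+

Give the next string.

#^#+^

Treat #^##+ as a base-4 numeral over the given alphabet and add one, carrying through any trailing +'s.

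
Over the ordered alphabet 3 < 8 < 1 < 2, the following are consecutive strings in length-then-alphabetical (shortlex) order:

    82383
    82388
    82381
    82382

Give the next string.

82313

Find the rightmost character of 82382 below 2, bump it to the next letter, and reset everything to its right to 3.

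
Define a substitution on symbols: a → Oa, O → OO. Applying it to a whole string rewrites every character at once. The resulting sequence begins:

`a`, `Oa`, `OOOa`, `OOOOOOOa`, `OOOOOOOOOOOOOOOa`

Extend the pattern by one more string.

Applying the rule to each of the 16 symbols of OOOOOOOOOOOOOOOa gives the pieces OO OO OO OO OO OO OO OO OO OO OO OO OO OO OO Oa, which concatenate to the answer.

OOOOOOOOOOOOOOOOOOOOOOOOOOOOOOOa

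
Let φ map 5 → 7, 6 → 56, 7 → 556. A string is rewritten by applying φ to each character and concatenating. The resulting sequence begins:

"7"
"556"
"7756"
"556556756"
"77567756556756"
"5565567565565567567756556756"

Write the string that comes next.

Rewriting the 28 symbols of 5565567565565567567756556756 one by one yields 7 7 56 7 7 56 556 7 56 7 7 56 7 7 56 556 7 56 556 556 7 56 7 7 56 556 7 56; concatenated:

77567756556756775677565567565565567567756556756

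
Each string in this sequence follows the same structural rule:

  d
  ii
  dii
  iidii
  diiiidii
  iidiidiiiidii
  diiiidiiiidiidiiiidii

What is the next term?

iidiidiiiidiidiiiidiiiidiidiiiidii

From term 3 onward, concatenate the second-to-last term with the last: d·ii = dii, ii·dii = iidii, …
So term 8 is iidiidiiiidii·diiiidiiiidiidiiiidii.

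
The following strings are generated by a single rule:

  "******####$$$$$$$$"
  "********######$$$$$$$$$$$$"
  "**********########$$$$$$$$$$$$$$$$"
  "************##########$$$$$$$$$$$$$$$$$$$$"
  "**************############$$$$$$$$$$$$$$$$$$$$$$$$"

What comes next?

****************##############$$$$$$$$$$$$$$$$$$$$$$$$$$$$

The n-th term is 2n+2 *'s then 2n #'s then 4n $'s, where the shown terms are n = 2, 3, 4, 5, 6.
For the next term, n = 7, so the run lengths are 16, 14, 28.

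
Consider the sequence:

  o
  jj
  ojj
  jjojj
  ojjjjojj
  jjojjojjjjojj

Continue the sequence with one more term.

From term 3 onward, concatenate the second-to-last term with the last: o·jj = ojj, jj·ojj = jjojj, …
So term 7 is ojjjjojj·jjojjojjjjojj.

ojjjjojjjjojjojjjjojj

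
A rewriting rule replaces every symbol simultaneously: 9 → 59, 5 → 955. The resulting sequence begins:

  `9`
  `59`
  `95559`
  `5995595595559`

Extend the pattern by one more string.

Applying the rule to each of the 13 symbols of 5995595595559 gives the pieces 955 59 59 955 955 59 955 955 59 955 955 955 59, which concatenate to the answer.

9555959955955599559555995595595559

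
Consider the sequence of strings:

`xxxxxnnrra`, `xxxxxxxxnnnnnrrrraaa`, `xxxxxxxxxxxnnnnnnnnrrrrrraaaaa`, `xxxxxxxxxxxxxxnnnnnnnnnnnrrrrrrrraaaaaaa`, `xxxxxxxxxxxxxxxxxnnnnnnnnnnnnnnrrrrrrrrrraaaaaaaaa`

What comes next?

xxxxxxxxxxxxxxxxxxxxnnnnnnnnnnnnnnnnnrrrrrrrrrrrraaaaaaaaaaa

The n-th term is 3n+2 x's then 3n-1 n's then 2n r's then 2n-1 a's (n = 1, 2, …).
For the next term, n = 6, so the run lengths are 20, 17, 12, 11.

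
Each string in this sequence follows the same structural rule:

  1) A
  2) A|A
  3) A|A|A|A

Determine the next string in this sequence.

A|A|A|A|A|A|A|A

Every step duplicates the string with '|' between the halves.
So the next term is two copies of A|A|A|A with '|' between the halves.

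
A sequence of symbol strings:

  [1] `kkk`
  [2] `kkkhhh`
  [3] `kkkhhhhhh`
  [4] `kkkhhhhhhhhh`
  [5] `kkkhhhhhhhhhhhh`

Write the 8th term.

The strings grow by a fixed suffix hhh each time.
From kkkhhhhhhhhhhhh, 3 further steps: kkkhhhhhhhhhhhh → kkkhhhhhhhhhhhhhhh → kkkhhhhhhhhhhhhhhhhhh → (answer).

kkkhhhhhhhhhhhhhhhhhhhhh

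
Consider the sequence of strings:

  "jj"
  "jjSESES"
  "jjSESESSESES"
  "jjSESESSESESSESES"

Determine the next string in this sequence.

jjSESESSESESSESESSESES

The strings grow by a fixed suffix SESES each time.
So the next term is jjSESESSESESSESES·SESES.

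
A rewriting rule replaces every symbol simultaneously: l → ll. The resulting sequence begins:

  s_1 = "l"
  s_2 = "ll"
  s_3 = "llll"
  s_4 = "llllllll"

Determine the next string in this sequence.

llllllllllllllll

Rewriting each symbol of llllllll: l→ll, l→ll, l→ll, l→ll, l→ll, l→ll, l→ll, l→ll, which concatenates to ll ll ll ll ll ll ll ll.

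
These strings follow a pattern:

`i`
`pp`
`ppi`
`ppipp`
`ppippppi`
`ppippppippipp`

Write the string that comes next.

This is a Fibonacci-style word recurrence s(k) = s(k−1)·s(k−2): e.g. pp·i = ppi.
Continuing: ppippppippipp · ppippppi gives term 7.

ppippppippippppippppi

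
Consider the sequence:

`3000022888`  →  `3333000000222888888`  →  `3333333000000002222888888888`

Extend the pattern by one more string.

3333333333000000000022222888888888888

Term n consists of 3n-2 3's, followed by 2n+2 0's, followed by n+1 2's, followed by 3n 8's (n = 1, 2, …).
For the next term, n = 4, so the run lengths are 10, 10, 5, 12.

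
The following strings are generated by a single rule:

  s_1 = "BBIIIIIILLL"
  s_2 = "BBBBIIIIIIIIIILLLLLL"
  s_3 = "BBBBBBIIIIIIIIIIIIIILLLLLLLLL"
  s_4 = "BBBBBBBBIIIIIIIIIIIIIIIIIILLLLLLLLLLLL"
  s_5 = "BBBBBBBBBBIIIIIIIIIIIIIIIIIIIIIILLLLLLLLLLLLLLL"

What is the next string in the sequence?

Term n consists of 2n B's, followed by 4n+2 I's, followed by 3n L's (n = 1, 2, …).
For the next term, n = 6, so the run lengths are 12, 26, 18.

BBBBBBBBBBBBIIIIIIIIIIIIIIIIIIIIIIIIIILLLLLLLLLLLLLLLLLL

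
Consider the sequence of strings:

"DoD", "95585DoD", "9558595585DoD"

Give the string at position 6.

9558595585955859558595585DoD

Every step adds 95585 at the front: s(k+1) = 95585·s(k).
From 9558595585DoD, 3 further steps: 9558595585DoD → 955859558595585DoD → 95585955859558595585DoD → (answer).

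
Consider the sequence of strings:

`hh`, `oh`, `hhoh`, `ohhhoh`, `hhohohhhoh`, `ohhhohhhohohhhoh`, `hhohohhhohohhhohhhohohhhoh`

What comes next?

This is a Fibonacci-style word recurrence s(k) = s(k−2)·s(k−1): e.g. hh·oh = hhoh.
So term 8 is ohhhohhhohohhhoh·hhohohhhohohhhohhhohohhhoh.

ohhhohhhohohhhohhhohohhhohohhhohhhohohhhoh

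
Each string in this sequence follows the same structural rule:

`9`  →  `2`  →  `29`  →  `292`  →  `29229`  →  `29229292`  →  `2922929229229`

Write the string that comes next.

292292922922929229292

From term 3 onward, concatenate the last term with the second-to-last: 2·9 = 29, 29·2 = 292, …
Continuing: 2922929229229 · 29229292 gives term 8.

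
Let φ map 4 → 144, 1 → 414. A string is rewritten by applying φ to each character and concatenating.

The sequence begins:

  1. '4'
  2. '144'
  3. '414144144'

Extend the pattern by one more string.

144414144414144144414144144

Apply φ to 414144144 symbol by symbol: 4→144, 1→414, 4→144, 1→414, 4→144, 4→144, 1→414, 4→144, 4→144; joined: 144 414 144 414 144 144 414 144 144.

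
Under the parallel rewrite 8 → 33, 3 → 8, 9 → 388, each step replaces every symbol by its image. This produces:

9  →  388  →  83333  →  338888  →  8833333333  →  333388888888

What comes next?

88883333333333333333

Rewriting each symbol of 333388888888: 3→8, 3→8, 3→8, 3→8, 8→33, 8→33, 8→33, 8→33, 8→33, 8→33, 8→33, 8→33, which concatenates to 8 8 8 8 33 33 33 33 33 33 33 33.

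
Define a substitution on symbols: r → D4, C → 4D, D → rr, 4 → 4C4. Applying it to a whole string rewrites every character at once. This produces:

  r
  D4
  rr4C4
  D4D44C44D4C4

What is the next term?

rr4C4rr4C44C44D4C44C4rr4C44D4C4

Apply φ to D4D44C44D4C4 symbol by symbol: D→rr, 4→4C4, D→rr, 4→4C4, 4→4C4, C→4D, 4→4C4, 4→4C4, D→rr, 4→4C4, C→4D, 4→4C4; joined: rr 4C4 rr 4C4 4C4 4D 4C4 4C4 rr 4C4 4D 4C4.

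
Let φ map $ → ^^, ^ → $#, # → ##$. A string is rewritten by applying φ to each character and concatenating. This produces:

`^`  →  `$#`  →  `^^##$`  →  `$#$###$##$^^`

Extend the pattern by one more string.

Apply φ to $#$###$##$^^ symbol by symbol: $→^^, #→##$, $→^^, #→##$, #→##$, #→##$, $→^^, #→##$, #→##$, $→^^, ^→$#, ^→$#; joined: ^^ ##$ ^^ ##$ ##$ ##$ ^^ ##$ ##$ ^^ $# $#.

^^##$^^##$##$##$^^##$##$^^$#$#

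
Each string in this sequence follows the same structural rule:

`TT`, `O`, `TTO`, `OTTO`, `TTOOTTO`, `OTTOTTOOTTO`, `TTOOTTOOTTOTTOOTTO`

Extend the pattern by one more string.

From term 3 onward, concatenate the second-to-last term with the last: TT·O = TTO, O·TTO = OTTO, …
So term 8 is OTTOTTOOTTO·TTOOTTOOTTOTTOOTTO.

OTTOTTOOTTOTTOOTTOOTTOTTOOTTO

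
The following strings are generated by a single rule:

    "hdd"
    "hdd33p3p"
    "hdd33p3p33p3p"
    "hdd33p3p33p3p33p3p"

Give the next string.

The strings grow by a fixed suffix 33p3p each time.
One more step from hdd33p3p33p3p33p3p gives the answer.

hdd33p3p33p3p33p3p33p3p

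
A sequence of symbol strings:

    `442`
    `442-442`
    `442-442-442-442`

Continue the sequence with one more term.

Every step duplicates the string with '-' between the halves.
Doubling 442-442-442-442 with '-' between the halves:

442-442-442-442-442-442-442-442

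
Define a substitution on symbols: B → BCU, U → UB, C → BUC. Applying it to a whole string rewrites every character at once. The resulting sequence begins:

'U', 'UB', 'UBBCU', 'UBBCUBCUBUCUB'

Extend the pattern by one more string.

Applying the rule to each of the 13 symbols of UBBCUBCUBUCUB gives the pieces UB BCU BCU BUC UB BCU BUC UB BCU UB BUC UB BCU, which concatenate to the answer.

UBBCUBCUBUCUBBCUBUCUBBCUUBBUCUBBCU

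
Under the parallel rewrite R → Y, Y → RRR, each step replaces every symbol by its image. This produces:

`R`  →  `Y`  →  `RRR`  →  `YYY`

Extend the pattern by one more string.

Expanding YYY: Y→RRR, Y→RRR, Y→RRR. Concatenated: RRR RRR RRR.

RRRRRRRRR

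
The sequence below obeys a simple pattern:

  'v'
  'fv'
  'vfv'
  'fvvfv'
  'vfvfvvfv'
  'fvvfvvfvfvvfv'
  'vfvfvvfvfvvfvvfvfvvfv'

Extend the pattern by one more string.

This is a Fibonacci-style word recurrence s(k) = s(k−2)·s(k−1): e.g. v·fv = vfv.
Continuing: fvvfvvfvfvvfv · vfvfvvfvfvvfvvfvfvvfv gives term 8.

fvvfvvfvfvvfvvfvfvvfvfvvfvvfvfvvfv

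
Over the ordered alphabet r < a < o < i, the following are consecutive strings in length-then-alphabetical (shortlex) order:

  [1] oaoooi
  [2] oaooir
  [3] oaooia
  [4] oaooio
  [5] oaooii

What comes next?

oaoirr

Treat oaooii as a base-4 numeral over the given alphabet and add one, carrying through any trailing i's.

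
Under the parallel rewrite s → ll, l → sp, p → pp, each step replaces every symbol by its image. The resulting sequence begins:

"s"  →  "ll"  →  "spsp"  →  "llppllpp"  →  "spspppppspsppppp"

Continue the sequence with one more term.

Replace each of the 16 characters of spspppppspsppppp in place — ll pp ll pp pp pp pp pp ll pp ll pp pp pp pp pp — and concatenate.

llppllppppppppppllppllpppppppppp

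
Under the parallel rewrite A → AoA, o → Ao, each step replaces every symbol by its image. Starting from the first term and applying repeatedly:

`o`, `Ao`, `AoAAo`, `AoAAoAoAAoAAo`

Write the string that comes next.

Rewriting the 13 symbols of AoAAoAoAAoAAo one by one yields AoA Ao AoA AoA Ao AoA Ao AoA AoA Ao AoA AoA Ao; concatenated:

AoAAoAoAAoAAoAoAAoAoAAoAAoAoAAoAAo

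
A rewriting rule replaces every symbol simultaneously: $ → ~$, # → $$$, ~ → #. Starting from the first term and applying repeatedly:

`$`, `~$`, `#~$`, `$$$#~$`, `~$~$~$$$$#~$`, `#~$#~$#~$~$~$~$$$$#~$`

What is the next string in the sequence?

$$$#~$$$$#~$$$$#~$#~$#~$#~$~$~$~$$$$#~$

Replace each of the 21 characters of #~$#~$#~$~$~$~$$$$#~$ in place — $$$ # ~$ $$$ # ~$ $$$ # ~$ # ~$ # ~$ # ~$ ~$ ~$ ~$ $$$ # ~$ — and concatenate.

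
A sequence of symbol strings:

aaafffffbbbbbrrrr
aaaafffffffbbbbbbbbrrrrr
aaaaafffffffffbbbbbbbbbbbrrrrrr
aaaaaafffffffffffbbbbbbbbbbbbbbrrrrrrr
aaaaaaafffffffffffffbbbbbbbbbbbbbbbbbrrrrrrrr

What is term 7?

aaaaaaaaafffffffffffffffffbbbbbbbbbbbbbbbbbbbbbbbrrrrrrrrrr

Each string has the form a^{n+2} f^{2n+3} b^{3n+2} r^{n+3} (n = 1, 2, …).
Setting n = 7 gives 9, 17, 23, 10 characters in each block.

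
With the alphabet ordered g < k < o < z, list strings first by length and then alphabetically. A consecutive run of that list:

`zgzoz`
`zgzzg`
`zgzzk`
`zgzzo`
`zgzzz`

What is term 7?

zkggk

Continuing the enumeration 2 steps past zgzzz: zgzzz → zkggg → (answer).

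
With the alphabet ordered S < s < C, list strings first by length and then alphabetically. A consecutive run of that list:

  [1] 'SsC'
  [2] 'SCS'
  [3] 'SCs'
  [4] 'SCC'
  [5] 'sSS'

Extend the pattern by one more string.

Treat sSS as a base-3 numeral over the given alphabet and add one, carrying through any trailing C's.

sSs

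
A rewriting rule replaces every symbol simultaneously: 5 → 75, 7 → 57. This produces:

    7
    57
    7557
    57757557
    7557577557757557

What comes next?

φ(7557577557757557) expands symbol-by-symbol to 57 75 75 57 75 57 57 75 75 57 57 75 57 75 75 57; joining the 16 pieces gives the next term.

57757557755757757557577557757557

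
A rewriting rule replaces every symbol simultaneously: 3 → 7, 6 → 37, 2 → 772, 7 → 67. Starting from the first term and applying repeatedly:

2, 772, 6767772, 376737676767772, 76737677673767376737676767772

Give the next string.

Applying the rule to each of the 29 symbols of 76737677673767376737676767772 gives the pieces 67 37 67 7 67 37 67 67 37 67 7 67 37 67 7 67 37 67 7 67 37 67 37 67 37 67 67 67 772, which concatenate to the answer.

6737677673767673767767376776737677673767376737676767772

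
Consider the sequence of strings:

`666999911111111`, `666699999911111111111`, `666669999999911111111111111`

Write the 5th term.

666666699999999999911111111111111111111

Each string has the form 6^{n} 9^{2n-2} 1^{3n-1}, where the shown terms are n = 3, 4, 5.
For term 5, n = 7, so the run lengths are 7, 12, 20.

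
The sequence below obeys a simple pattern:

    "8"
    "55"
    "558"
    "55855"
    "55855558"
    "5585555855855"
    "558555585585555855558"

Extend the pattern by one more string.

5585555855855558555585585555855855

This is a Fibonacci-style word recurrence s(k) = s(k−1)·s(k−2): e.g. 55·8 = 558.
So term 8 is 558555585585555855558·5585555855855.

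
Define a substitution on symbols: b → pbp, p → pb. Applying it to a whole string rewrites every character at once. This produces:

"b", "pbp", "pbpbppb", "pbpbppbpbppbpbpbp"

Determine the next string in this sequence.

Rewriting the 17 symbols of pbpbppbpbppbpbpbp one by one yields pb pbp pb pbp pb pb pbp pb pbp pb pb pbp pb pbp pb pbp pb; concatenated:

pbpbppbpbppbpbpbppbpbppbpbpbppbpbppbpbppb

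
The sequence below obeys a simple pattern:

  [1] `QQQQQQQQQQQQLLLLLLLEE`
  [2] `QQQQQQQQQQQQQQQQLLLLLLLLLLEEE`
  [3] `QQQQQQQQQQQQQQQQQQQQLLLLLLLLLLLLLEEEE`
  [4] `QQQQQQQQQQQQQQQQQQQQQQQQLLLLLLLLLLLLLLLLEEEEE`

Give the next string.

QQQQQQQQQQQQQQQQQQQQQQQQQQQQLLLLLLLLLLLLLLLLLLLEEEEEE

The n-th term is 4n Q's then 3n-2 L's then n-1 E's, where the shown terms are n = 3, 4, 5, 6.
At n = 7 the blocks have lengths 28, 19, 6.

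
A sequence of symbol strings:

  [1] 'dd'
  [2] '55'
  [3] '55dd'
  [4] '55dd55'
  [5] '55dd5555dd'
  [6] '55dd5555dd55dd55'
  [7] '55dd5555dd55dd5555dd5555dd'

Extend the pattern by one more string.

55dd5555dd55dd5555dd5555dd55dd5555dd55dd55

From term 3 onward, concatenate the last term with the second-to-last: 55·dd = 55dd, 55dd·55 = 55dd55, …
Continuing: 55dd5555dd55dd5555dd5555dd · 55dd5555dd55dd55 gives term 8.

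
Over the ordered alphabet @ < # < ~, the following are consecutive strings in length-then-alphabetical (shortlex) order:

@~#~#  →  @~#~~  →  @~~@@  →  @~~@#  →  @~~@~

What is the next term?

Treat @~~@~ as a base-3 numeral over the given alphabet and add one, carrying through any trailing ~'s.

@~~#@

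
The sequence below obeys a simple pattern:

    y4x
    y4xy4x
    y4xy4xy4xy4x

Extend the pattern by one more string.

y4xy4xy4xy4xy4xy4xy4xy4x

Every step duplicates the string.
One more doubling of y4xy4xy4xy4x gives the answer.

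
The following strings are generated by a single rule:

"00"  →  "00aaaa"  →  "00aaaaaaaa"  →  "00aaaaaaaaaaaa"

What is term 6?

00aaaaaaaaaaaaaaaaaaaa

The strings grow by a fixed suffix aaaa each time.
From 00aaaaaaaaaaaa, 2 further steps: 00aaaaaaaaaaaa → 00aaaaaaaaaaaaaaaa → (answer).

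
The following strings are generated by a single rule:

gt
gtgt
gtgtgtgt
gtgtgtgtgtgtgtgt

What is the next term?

gtgtgtgtgtgtgtgtgtgtgtgtgtgtgtgt

Each string is two copies of the previous one concatenated.
One more doubling of gtgtgtgtgtgtgtgt gives the answer.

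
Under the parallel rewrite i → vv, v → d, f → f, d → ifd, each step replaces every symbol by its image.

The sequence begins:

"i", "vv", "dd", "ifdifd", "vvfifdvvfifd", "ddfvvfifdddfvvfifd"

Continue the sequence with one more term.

Rewriting the 18 symbols of ddfvvfifdddfvvfifd one by one yields ifd ifd f d d f vv f ifd ifd ifd f d d f vv f ifd; concatenated:

ifdifdfddfvvfifdifdifdfddfvvfifd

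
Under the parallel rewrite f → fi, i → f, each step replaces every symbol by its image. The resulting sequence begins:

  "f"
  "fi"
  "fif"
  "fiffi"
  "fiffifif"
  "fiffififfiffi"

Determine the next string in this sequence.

φ(fiffififfiffi) expands symbol-by-symbol to fi f fi fi f fi f fi fi f fi fi f; joining the 13 pieces gives the next term.

fiffififfiffififfifif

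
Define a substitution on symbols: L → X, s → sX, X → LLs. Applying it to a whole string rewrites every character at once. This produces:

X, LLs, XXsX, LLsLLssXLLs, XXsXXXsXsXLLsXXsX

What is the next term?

LLsLLssXLLsLLsLLssXLLssXLLsXXsXLLsLLssXLLs

Applying the rule to each of the 17 symbols of XXsXXXsXsXLLsXXsX gives the pieces LLs LLs sX LLs LLs LLs sX LLs sX LLs X X sX LLs LLs sX LLs, which concatenate to the answer.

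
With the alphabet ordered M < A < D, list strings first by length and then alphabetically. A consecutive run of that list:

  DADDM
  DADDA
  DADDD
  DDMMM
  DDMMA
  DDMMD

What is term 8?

DDMAA

Continuing the enumeration 2 steps past DDMMD: DDMMD → DDMAM → (answer).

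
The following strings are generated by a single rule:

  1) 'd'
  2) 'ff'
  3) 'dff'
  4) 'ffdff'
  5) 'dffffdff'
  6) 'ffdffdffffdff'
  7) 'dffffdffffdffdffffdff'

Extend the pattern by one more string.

ffdffdffffdffdffffdffffdffdffffdff

This is a Fibonacci-style word recurrence s(k) = s(k−2)·s(k−1): e.g. d·ff = dff.
Continuing: ffdffdffffdff · dffffdffffdffdffffdff gives term 8.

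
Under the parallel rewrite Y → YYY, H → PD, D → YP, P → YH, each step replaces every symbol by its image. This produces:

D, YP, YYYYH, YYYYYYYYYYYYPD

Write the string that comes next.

φ(YYYYYYYYYYYYPD) expands symbol-by-symbol to YYY YYY YYY YYY YYY YYY YYY YYY YYY YYY YYY YYY YH YP; joining the 14 pieces gives the next term.

YYYYYYYYYYYYYYYYYYYYYYYYYYYYYYYYYYYYYHYP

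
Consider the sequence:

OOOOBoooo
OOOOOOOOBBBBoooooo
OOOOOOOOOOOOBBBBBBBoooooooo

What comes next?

OOOOOOOOOOOOOOOOBBBBBBBBBBoooooooooo

The n-th term is 4n O's then 3n-2 B's then 2n+2 o's (n = 1, 2, …).
At n = 4 the blocks have lengths 16, 10, 10.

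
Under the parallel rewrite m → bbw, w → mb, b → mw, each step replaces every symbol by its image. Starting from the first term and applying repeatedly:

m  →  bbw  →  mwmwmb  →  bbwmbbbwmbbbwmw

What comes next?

Rewriting the 15 symbols of bbwmbbbwmbbbwmw one by one yields mw mw mb bbw mw mw mw mb bbw mw mw mw mb bbw mb; concatenated:

mwmwmbbbwmwmwmwmbbbwmwmwmwmbbbwmb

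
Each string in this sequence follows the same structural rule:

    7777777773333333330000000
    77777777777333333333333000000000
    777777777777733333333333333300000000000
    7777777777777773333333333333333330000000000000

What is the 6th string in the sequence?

777777777777777777733333333333333333333333300000000000000000

Reading off run lengths: 7 runs 9, 11, 13, 15; 3 runs 9, 12, 15, 18; 0 runs 7, 9, 11, 13 — each is linear in n, where the shown terms are n = 3, 4, 5, 6.
At n = 8 the blocks have lengths 19, 24, 17.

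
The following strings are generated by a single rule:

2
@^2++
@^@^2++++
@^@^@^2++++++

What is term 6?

@^@^@^@^@^2++++++++++

Each term wraps the previous one in @^ on the left and ++ on the right.
From @^@^@^2++++++, 2 further steps: @^@^@^2++++++ → @^@^@^@^2++++++++ → (answer).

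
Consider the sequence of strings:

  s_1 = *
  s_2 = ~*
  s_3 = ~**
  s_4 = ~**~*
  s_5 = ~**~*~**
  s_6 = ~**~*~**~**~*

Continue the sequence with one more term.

~**~*~**~**~*~**~*~**

From term 3 onward, concatenate the last term with the second-to-last: ~*·* = ~**, ~**·~* = ~**~*, …
So term 7 is ~**~*~**~**~*·~**~*~**.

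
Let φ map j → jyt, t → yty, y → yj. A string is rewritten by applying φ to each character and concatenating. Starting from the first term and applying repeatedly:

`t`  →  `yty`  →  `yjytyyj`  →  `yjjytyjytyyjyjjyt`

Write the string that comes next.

Replace each of the 17 characters of yjjytyjytyyjyjjyt in place — yj jyt jyt yj yty yj jyt yj yty yj yj jyt yj jyt jyt yj yty — and concatenate.

yjjytjytyjytyyjjytyjytyyjyjjytyjjytjytyjyty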